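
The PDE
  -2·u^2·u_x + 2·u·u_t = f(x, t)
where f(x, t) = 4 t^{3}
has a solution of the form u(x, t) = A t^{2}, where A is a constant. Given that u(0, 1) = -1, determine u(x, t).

Substitute the ansatz u = A t^{2} into the left-hand side.
Derivatives of the ansatz:
  u_x = 0
  u_t = 2 A t
Term by term:
  -2·u^2·u_x = 0
  2·u·u_t = 4 A^{2} t^{3}
So the left-hand side equals
  4 A^{2} t^{3}
This must equal f(x, t) = 4 t^{3} identically.
Matching coefficients of the independent functions:
  [t^{3}]:  4 A^{2} = 4
These equations allow (A) = (-1) or (1).
Impose the point condition(s):
  u(0, 1) = -1  ⟹  A = -1
Only A = -1 satisfies everything.
Hence u(x, t) = - t^{2}.

Answer: u(x, t) = - t^{2}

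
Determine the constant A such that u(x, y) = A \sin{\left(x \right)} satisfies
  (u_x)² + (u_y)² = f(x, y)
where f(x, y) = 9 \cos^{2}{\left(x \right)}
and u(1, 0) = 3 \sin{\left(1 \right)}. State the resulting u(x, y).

Answer: u(x, y) = 3 \sin{\left(x \right)}

Derivation:
Substitute the ansatz u = A \sin{\left(x \right)} into the left-hand side.
Derivatives of the ansatz:
  u_x = A \cos{\left(x \right)}
  u_y = 0
Term by term:
  (u_x)² = A^{2} \cos^{2}{\left(x \right)}
  (u_y)² = 0
So the left-hand side equals
  A^{2} \cos^{2}{\left(x \right)}
This must equal f(x, y) = 9 \cos^{2}{\left(x \right)} identically.
Matching coefficients of the independent functions:
  [\cos^{2}{\left(x \right)}]:  A^{2} = 9
These equations allow (A) = (-3) or (3).
Impose the point condition(s):
  u(1, 0) = 3 \sin{\left(1 \right)}  ⟹  A \sin{\left(1 \right)} = 3 \sin{\left(1 \right)}
Only A = 3 satisfies everything.
Hence u(x, y) = 3 \sin{\left(x \right)}.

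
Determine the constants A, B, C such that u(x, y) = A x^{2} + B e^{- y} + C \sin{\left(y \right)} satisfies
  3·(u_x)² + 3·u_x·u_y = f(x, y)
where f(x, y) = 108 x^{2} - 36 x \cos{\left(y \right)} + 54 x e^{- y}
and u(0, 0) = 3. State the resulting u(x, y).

Substitute the ansatz u = A x^{2} + B e^{- y} + C \sin{\left(y \right)} into the left-hand side.
Derivatives of the ansatz:
  u_x = 2 A x
  u_y = - B e^{- y} + C \cos{\left(y \right)}
Term by term:
  3·(u_x)² = 12 A^{2} x^{2}
  3·u_x·u_y = - 6 A B x e^{- y} + 6 A C x \cos{\left(y \right)}
So the left-hand side equals
  12 A^{2} x^{2} - 6 A B x e^{- y} + 6 A C x \cos{\left(y \right)}
This must equal f(x, y) = 108 x^{2} - 36 x \cos{\left(y \right)} + 54 x e^{- y} identically.
Matching coefficients of the independent functions:
  [x^{2}]:  12 A^{2} = 108
  [x e^{- y}]:  - 6 A B = 54
  [x \cos{\left(y \right)}]:  6 A C = -36
These equations allow (A, B, C) = (-3, 3, 2) or (3, -3, -2).
Impose the point condition(s):
  u(0, 0) = 3  ⟹  B = 3
Only A = -3, B = 3, C = 2 satisfies everything.
Hence u(x, y) = - 3 x^{2} + 2 \sin{\left(y \right)} + 3 e^{- y}.

Answer: u(x, y) = - 3 x^{2} + 2 \sin{\left(y \right)} + 3 e^{- y}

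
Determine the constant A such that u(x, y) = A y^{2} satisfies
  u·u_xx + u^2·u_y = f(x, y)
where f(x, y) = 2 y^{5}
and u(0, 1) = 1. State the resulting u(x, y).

Answer: u(x, y) = y^{2}

Derivation:
Substitute the ansatz u = A y^{2} into the left-hand side.
Derivatives of the ansatz:
  u_xx = 0
  u_y = 2 A y
Term by term:
  u·u_xx = 0
  u^2·u_y = 2 A^{3} y^{5}
So the left-hand side equals
  2 A^{3} y^{5}
This must equal f(x, y) = 2 y^{5} identically.
Matching coefficients of the independent functions:
  [y^{5}]:  2 A^{3} = 2
Solving: A = 1.
Check against the point condition:
  u(0, 1) = 1  ⟹  A = 1  ✓
Hence u(x, y) = y^{2}.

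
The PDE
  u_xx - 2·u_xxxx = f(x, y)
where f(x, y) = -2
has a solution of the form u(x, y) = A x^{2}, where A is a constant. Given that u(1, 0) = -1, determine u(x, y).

Substitute the ansatz u = A x^{2} into the left-hand side.
Derivatives of the ansatz:
  u_xx = 2 A
  u_xxxx = 0
Term by term:
  u_xx = 2 A
  -2·u_xxxx = 0
So the left-hand side equals
  2 A
This must equal f(x, y) = -2 identically.
Matching coefficients of the independent functions:
  [constant term]:  2 A = -2
Solving: A = -1.
Check against the point condition:
  u(1, 0) = -1  ⟹  A = -1  ✓
Hence u(x, y) = - x^{2}.

Answer: u(x, y) = - x^{2}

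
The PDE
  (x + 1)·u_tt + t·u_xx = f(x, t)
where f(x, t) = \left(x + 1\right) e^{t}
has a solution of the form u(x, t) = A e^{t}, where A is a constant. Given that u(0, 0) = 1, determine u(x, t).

Substitute the ansatz u = A e^{t} into the left-hand side.
Derivatives of the ansatz:
  u_tt = A e^{t}
  u_xx = 0
Term by term:
  (x + 1)·u_tt = A x e^{t} + A e^{t}
  t·u_xx = 0
So the left-hand side equals
  A x e^{t} + A e^{t}
This must equal f(x, t) identically; expanded, f = x e^{t} + e^{t}.
Matching coefficients of the independent functions:
  [x e^{t}, e^{t}]:  A = 1
Solving: A = 1.
Check against the point condition:
  u(0, 0) = 1  ⟹  A = 1  ✓
Hence u(x, t) = e^{t}.

Answer: u(x, t) = e^{t}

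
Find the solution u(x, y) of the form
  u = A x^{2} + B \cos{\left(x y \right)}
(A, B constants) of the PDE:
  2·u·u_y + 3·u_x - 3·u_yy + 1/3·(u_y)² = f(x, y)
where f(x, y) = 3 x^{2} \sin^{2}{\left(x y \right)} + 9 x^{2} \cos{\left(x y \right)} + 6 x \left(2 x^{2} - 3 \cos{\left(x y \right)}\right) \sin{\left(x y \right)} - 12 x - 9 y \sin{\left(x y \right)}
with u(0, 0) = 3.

Substitute the ansatz u = A x^{2} + B \cos{\left(x y \right)} into the left-hand side.
Derivatives of the ansatz:
  u_y = - B x \sin{\left(x y \right)}
  u_x = 2 A x - B y \sin{\left(x y \right)}
  u_yy = - B x^{2} \cos{\left(x y \right)}
Term by term:
  2·u·u_y = - 2 A B x^{3} \sin{\left(x y \right)} - 2 B^{2} x \sin{\left(x y \right)} \cos{\left(x y \right)}
  3·u_x = 6 A x - 3 B y \sin{\left(x y \right)}
  -3·u_yy = 3 B x^{2} \cos{\left(x y \right)}
  1/3·(u_y)² = \frac{B^{2} x^{2} \sin^{2}{\left(x y \right)}}{3}
So the left-hand side equals
  - 2 A B x^{3} \sin{\left(x y \right)} + 6 A x + \frac{B^{2} x^{2} \sin^{2}{\left(x y \right)}}{3} - 2 B^{2} x \sin{\left(x y \right)} \cos{\left(x y \right)} + 3 B x^{2} \cos{\left(x y \right)} - 3 B y \sin{\left(x y \right)}
This must equal f(x, y) identically; expanded, f = 12 x^{3} \sin{\left(x y \right)} + 3 x^{2} \sin^{2}{\left(x y \right)} + 9 x^{2} \cos{\left(x y \right)} - 18 x \sin{\left(x y \right)} \cos{\left(x y \right)} - 12 x - 9 y \sin{\left(x y \right)}.
Matching coefficients of the independent functions:
  [x]:  6 A = -12
  [x^{2} \sin^{2}{\left(x y \right)}]:  \frac{B^{2}}{3} = 3
  [x^{2} \cos{\left(x y \right)}]:  3 B = 9
  [x^{3} \sin{\left(x y \right)}]:  - 2 A B = 12
  [y \sin{\left(x y \right)}]:  - 3 B = -9
  [x \sin{\left(x y \right)} \cos{\left(x y \right)}]:  - 2 B^{2} = -18
Solving: A = -2, B = 3.
Check against the point condition:
  u(0, 0) = 3  ⟹  B = 3  ✓
Hence u(x, y) = - 2 x^{2} + 3 \cos{\left(x y \right)}.

Answer: u(x, y) = - 2 x^{2} + 3 \cos{\left(x y \right)}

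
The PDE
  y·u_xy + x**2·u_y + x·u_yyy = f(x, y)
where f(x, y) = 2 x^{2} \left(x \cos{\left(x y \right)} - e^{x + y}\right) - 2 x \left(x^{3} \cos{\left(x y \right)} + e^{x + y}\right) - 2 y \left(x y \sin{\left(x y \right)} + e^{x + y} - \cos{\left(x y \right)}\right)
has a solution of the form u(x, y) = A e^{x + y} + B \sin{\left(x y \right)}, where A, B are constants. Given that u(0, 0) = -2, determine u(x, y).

Substitute the ansatz u = A e^{x + y} + B \sin{\left(x y \right)} into the left-hand side.
Derivatives of the ansatz:
  u_xy = A e^{x} e^{y} - B x y \sin{\left(x y \right)} + B \cos{\left(x y \right)}
  u_y = A e^{x} e^{y} + B x \cos{\left(x y \right)}
  u_yyy = A e^{x} e^{y} - B x^{3} \cos{\left(x y \right)}
Term by term:
  y·u_xy = A y e^{x} e^{y} - B x y^{2} \sin{\left(x y \right)} + B y \cos{\left(x y \right)}
  x**2·u_y = A x^{2} e^{x} e^{y} + B x^{3} \cos{\left(x y \right)}
  x·u_yyy = A x e^{x} e^{y} - B x^{4} \cos{\left(x y \right)}
So the left-hand side equals
  A x^{2} e^{x} e^{y} + A x e^{x} e^{y} + A y e^{x} e^{y} - B x^{4} \cos{\left(x y \right)} + B x^{3} \cos{\left(x y \right)} - B x y^{2} \sin{\left(x y \right)} + B y \cos{\left(x y \right)}
This must equal f(x, y) identically; expanded, f = - 2 x^{4} \cos{\left(x y \right)} + 2 x^{3} \cos{\left(x y \right)} - 2 x^{2} e^{x} e^{y} - 2 x y^{2} \sin{\left(x y \right)} - 2 x e^{x} e^{y} - 2 y e^{x} e^{y} + 2 y \cos{\left(x y \right)}.
Matching coefficients of the independent functions:
  [x^{3} \cos{\left(x y \right)}, y \cos{\left(x y \right)}]:  B = 2
  [x^{4} \cos{\left(x y \right)}, x y^{2} \sin{\left(x y \right)}]:  - B = -2
  [x e^{x} e^{y}, x^{2} e^{x} e^{y}, y e^{x} e^{y}]:  A = -2
Solving: A = -2, B = 2.
Check against the point condition:
  u(0, 0) = -2  ⟹  A = -2  ✓
Hence u(x, y) = - 2 e^{x + y} + 2 \sin{\left(x y \right)}.

Answer: u(x, y) = - 2 e^{x + y} + 2 \sin{\left(x y \right)}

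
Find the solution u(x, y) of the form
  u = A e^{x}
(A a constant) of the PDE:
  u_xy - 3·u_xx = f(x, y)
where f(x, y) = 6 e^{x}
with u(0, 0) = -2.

Answer: u(x, y) = - 2 e^{x}

Derivation:
Substitute the ansatz u = A e^{x} into the left-hand side.
Derivatives of the ansatz:
  u_xy = 0
  u_xx = A e^{x}
Term by term:
  u_xy = 0
  -3·u_xx = - 3 A e^{x}
So the left-hand side equals
  - 3 A e^{x}
This must equal f(x, y) = 6 e^{x} identically.
Matching coefficients of the independent functions:
  [e^{x}]:  - 3 A = 6
Solving: A = -2.
Check against the point condition:
  u(0, 0) = -2  ⟹  A = -2  ✓
Hence u(x, y) = - 2 e^{x}.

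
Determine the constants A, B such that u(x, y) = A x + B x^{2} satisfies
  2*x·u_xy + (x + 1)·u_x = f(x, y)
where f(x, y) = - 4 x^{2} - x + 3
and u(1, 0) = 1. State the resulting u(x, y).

Answer: u(x, y) = - 2 x^{2} + 3 x

Derivation:
Substitute the ansatz u = A x + B x^{2} into the left-hand side.
Derivatives of the ansatz:
  u_xy = 0
  u_x = A + 2 B x
Term by term:
  2*x·u_xy = 0
  (x + 1)·u_x = A x + A + 2 B x^{2} + 2 B x
So the left-hand side equals
  A x + A + 2 B x^{2} + 2 B x
This must equal f(x, y) = - 4 x^{2} - x + 3 identically.
Matching coefficients of the independent functions:
  [constant term]:  A = 3
  [x]:  A + 2 B = -1
  [x^{2}]:  2 B = -4
Solving: A = 3, B = -2.
Check against the point condition:
  u(1, 0) = 1  ⟹  A + B = 1  ✓
Hence u(x, y) = - 2 x^{2} + 3 x.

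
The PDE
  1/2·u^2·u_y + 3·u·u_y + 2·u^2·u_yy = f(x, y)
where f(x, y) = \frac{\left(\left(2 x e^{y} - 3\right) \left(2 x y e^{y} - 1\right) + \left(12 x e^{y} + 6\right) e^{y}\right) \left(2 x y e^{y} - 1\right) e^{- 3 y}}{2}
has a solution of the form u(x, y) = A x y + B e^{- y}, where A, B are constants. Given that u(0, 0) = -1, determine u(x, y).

Answer: u(x, y) = 2 x y - e^{- y}

Derivation:
Substitute the ansatz u = A x y + B e^{- y} into the left-hand side.
Derivatives of the ansatz:
  u_y = A x - B e^{- y}
  u_yy = B e^{- y}
Term by term:
  1/2·u^2·u_y = \frac{A^{3} x^{3} y^{2}}{2} - \frac{A^{2} B x^{2} y^{2} e^{- y}}{2} + A^{2} B x^{2} y e^{- y} - A B^{2} x y e^{- 2 y} + \frac{A B^{2} x e^{- 2 y}}{2} - \frac{B^{3} e^{- 3 y}}{2}
  3·u·u_y = 3 A^{2} x^{2} y - 3 A B x y e^{- y} + 3 A B x e^{- y} - 3 B^{2} e^{- 2 y}
  2·u^2·u_yy = 2 A^{2} B x^{2} y^{2} e^{- y} + 4 A B^{2} x y e^{- 2 y} + 2 B^{3} e^{- 3 y}
So the left-hand side equals
  \frac{A^{3} x^{3} y^{2}}{2} + \frac{3 A^{2} B x^{2} y^{2} e^{- y}}{2} + A^{2} B x^{2} y e^{- y} + 3 A^{2} x^{2} y + 3 A B^{2} x y e^{- 2 y} + \frac{A B^{2} x e^{- 2 y}}{2} - 3 A B x y e^{- y} + 3 A B x e^{- y} + \frac{3 B^{3} e^{- 3 y}}{2} - 3 B^{2} e^{- 2 y}
This must equal f(x, y) identically; expanded, f = 4 x^{3} y^{2} - 6 x^{2} y^{2} e^{- y} + 12 x^{2} y - 4 x^{2} y e^{- y} + 6 x y e^{- y} + 6 x y e^{- 2 y} - 6 x e^{- y} + x e^{- 2 y} - 3 e^{- 2 y} - \frac{3 e^{- 3 y}}{2}.
Matching coefficients of the independent functions:
  [x e^{- 2 y}]:  \frac{A B^{2}}{2} = 1
  [x e^{- y}]:  3 A B = -6
  [x^{2} y]:  3 A^{2} = 12
  [x^{3} y^{2}]:  \frac{A^{3}}{2} = 4
  [x y e^{- 2 y}]:  3 A B^{2} = 6
  [x y e^{- y}]:  - 3 A B = 6
  [x^{2} y e^{- y}]:  A^{2} B = -4
  [x^{2} y^{2} e^{- y}]:  \frac{3 A^{2} B}{2} = -6
  [e^{- 3 y}]:  \frac{3 B^{3}}{2} = - \frac{3}{2}
  [e^{- 2 y}]:  - 3 B^{2} = -3
Solving: A = 2, B = -1.
Check against the point condition:
  u(0, 0) = -1  ⟹  B = -1  ✓
Hence u(x, y) = 2 x y - e^{- y}.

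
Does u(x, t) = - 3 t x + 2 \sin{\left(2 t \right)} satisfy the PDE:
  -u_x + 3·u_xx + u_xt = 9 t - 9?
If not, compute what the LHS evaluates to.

Evaluate each term of the left-hand side for u = - 3 t x + 2 \sin{\left(2 t \right)}.
Derivatives:
  u_x = - 3 t
  u_xx = 0
  u_xt = -3
Terms:
  -u_x = 3 t
  3·u_xx = 0
  u_xt = -3
Sum: LHS = 3 t - 3
Given right-hand side: 9 t - 9. Difference LHS − RHS = 6 - 6 t ≠ 0, so u is not a solution.

Answer: No, the LHS evaluates to 3 t - 3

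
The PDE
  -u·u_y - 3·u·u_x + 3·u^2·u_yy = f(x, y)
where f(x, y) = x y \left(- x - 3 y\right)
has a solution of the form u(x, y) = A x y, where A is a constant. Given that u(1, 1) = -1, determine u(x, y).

Substitute the ansatz u = A x y into the left-hand side.
Derivatives of the ansatz:
  u_y = A x
  u_x = A y
  u_yy = 0
Term by term:
  -u·u_y = - A^{2} x^{2} y
  -3·u·u_x = - 3 A^{2} x y^{2}
  3·u^2·u_yy = 0
So the left-hand side equals
  - A^{2} x^{2} y - 3 A^{2} x y^{2}
This must equal f(x, y) identically; expanded, f = - x^{2} y - 3 x y^{2}.
Matching coefficients of the independent functions:
  [x y^{2}]:  - 3 A^{2} = -3
  [x^{2} y]:  - A^{2} = -1
These equations allow (A) = (-1) or (1).
Impose the point condition(s):
  u(1, 1) = -1  ⟹  A = -1
Only A = -1 satisfies everything.
Hence u(x, y) = - x y.

Answer: u(x, y) = - x y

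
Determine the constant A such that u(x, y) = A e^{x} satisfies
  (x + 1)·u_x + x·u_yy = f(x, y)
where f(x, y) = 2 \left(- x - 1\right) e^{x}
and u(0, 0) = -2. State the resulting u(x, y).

Substitute the ansatz u = A e^{x} into the left-hand side.
Derivatives of the ansatz:
  u_x = A e^{x}
  u_yy = 0
Term by term:
  (x + 1)·u_x = A x e^{x} + A e^{x}
  x·u_yy = 0
So the left-hand side equals
  A x e^{x} + A e^{x}
This must equal f(x, y) identically; expanded, f = - 2 x e^{x} - 2 e^{x}.
Matching coefficients of the independent functions:
  [x e^{x}, e^{x}]:  A = -2
Solving: A = -2.
Check against the point condition:
  u(0, 0) = -2  ⟹  A = -2  ✓
Hence u(x, y) = - 2 e^{x}.

Answer: u(x, y) = - 2 e^{x}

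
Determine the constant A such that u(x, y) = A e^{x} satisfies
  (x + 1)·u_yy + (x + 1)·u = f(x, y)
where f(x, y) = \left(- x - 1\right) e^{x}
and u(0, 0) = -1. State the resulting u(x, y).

Substitute the ansatz u = A e^{x} into the left-hand side.
Derivatives of the ansatz:
  u_yy = 0
Term by term:
  (x + 1)·u_yy = 0
  (x + 1)·u = A x e^{x} + A e^{x}
So the left-hand side equals
  A x e^{x} + A e^{x}
This must equal f(x, y) identically; expanded, f = - x e^{x} - e^{x}.
Matching coefficients of the independent functions:
  [x e^{x}, e^{x}]:  A = -1
Solving: A = -1.
Check against the point condition:
  u(0, 0) = -1  ⟹  A = -1  ✓
Hence u(x, y) = - e^{x}.

Answer: u(x, y) = - e^{x}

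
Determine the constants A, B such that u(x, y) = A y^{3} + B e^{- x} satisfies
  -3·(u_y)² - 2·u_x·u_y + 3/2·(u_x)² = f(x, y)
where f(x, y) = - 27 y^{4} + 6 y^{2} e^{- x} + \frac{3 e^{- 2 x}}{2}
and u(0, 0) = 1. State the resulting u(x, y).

Substitute the ansatz u = A y^{3} + B e^{- x} into the left-hand side.
Derivatives of the ansatz:
  u_y = 3 A y^{2}
  u_x = - B e^{- x}
Term by term:
  -3·(u_y)² = - 27 A^{2} y^{4}
  -2·u_x·u_y = 6 A B y^{2} e^{- x}
  3/2·(u_x)² = \frac{3 B^{2} e^{- 2 x}}{2}
So the left-hand side equals
  - 27 A^{2} y^{4} + 6 A B y^{2} e^{- x} + \frac{3 B^{2} e^{- 2 x}}{2}
This must equal f(x, y) = - 27 y^{4} + 6 y^{2} e^{- x} + \frac{3 e^{- 2 x}}{2} identically.
Matching coefficients of the independent functions:
  [y^{4}]:  - 27 A^{2} = -27
  [y^{2} e^{- x}]:  6 A B = 6
  [e^{- 2 x}]:  \frac{3 B^{2}}{2} = \frac{3}{2}
These equations allow (A, B) = (-1, -1) or (1, 1).
Impose the point condition(s):
  u(0, 0) = 1  ⟹  B = 1
Only A = 1, B = 1 satisfies everything.
Hence u(x, y) = y^{3} + e^{- x}.

Answer: u(x, y) = y^{3} + e^{- x}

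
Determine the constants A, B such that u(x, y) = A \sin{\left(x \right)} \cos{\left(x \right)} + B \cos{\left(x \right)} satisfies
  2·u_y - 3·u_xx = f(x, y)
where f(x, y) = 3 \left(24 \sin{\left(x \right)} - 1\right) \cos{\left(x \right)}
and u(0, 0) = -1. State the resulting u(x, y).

Substitute the ansatz u = A \sin{\left(x \right)} \cos{\left(x \right)} + B \cos{\left(x \right)} into the left-hand side.
Derivatives of the ansatz:
  u_y = 0
  u_xx = - 4 A \sin{\left(x \right)} \cos{\left(x \right)} - B \cos{\left(x \right)}
Term by term:
  2·u_y = 0
  -3·u_xx = 12 A \sin{\left(x \right)} \cos{\left(x \right)} + 3 B \cos{\left(x \right)}
So the left-hand side equals
  12 A \sin{\left(x \right)} \cos{\left(x \right)} + 3 B \cos{\left(x \right)}
This must equal f(x, y) identically; expanded, f = 72 \sin{\left(x \right)} \cos{\left(x \right)} - 3 \cos{\left(x \right)}.
Matching coefficients of the independent functions:
  [\sin{\left(x \right)} \cos{\left(x \right)}]:  12 A = 72
  [\cos{\left(x \right)}]:  3 B = -3
Solving: A = 6, B = -1.
Check against the point condition:
  u(0, 0) = -1  ⟹  B = -1  ✓
Hence u(x, y) = 6 \sin{\left(x \right)} \cos{\left(x \right)} - \cos{\left(x \right)}.

Answer: u(x, y) = 6 \sin{\left(x \right)} \cos{\left(x \right)} - \cos{\left(x \right)}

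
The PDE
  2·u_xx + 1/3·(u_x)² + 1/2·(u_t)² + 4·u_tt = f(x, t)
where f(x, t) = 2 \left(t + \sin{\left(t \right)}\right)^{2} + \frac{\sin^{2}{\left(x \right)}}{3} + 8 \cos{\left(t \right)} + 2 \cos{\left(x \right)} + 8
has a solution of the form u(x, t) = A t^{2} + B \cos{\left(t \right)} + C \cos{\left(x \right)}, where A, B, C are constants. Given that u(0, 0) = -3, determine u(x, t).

Substitute the ansatz u = A t^{2} + B \cos{\left(t \right)} + C \cos{\left(x \right)} into the left-hand side.
Derivatives of the ansatz:
  u_xx = - C \cos{\left(x \right)}
  u_x = - C \sin{\left(x \right)}
  u_t = 2 A t - B \sin{\left(t \right)}
  u_tt = 2 A - B \cos{\left(t \right)}
Term by term:
  2·u_xx = - 2 C \cos{\left(x \right)}
  1/3·(u_x)² = \frac{C^{2} \sin^{2}{\left(x \right)}}{3}
  1/2·(u_t)² = 2 A^{2} t^{2} - 2 A B t \sin{\left(t \right)} + \frac{B^{2} \sin^{2}{\left(t \right)}}{2}
  4·u_tt = 8 A - 4 B \cos{\left(t \right)}
So the left-hand side equals
  2 A^{2} t^{2} - 2 A B t \sin{\left(t \right)} + 8 A + \frac{B^{2} \sin^{2}{\left(t \right)}}{2} - 4 B \cos{\left(t \right)} + \frac{C^{2} \sin^{2}{\left(x \right)}}{3} - 2 C \cos{\left(x \right)}
This must equal f(x, t) identically; expanded, f = 2 t^{2} + 4 t \sin{\left(t \right)} + 2 \sin^{2}{\left(t \right)} + \frac{\sin^{2}{\left(x \right)}}{3} + 8 \cos{\left(t \right)} + 2 \cos{\left(x \right)} + 8.
Matching coefficients of the independent functions:
  [constant term]:  8 A = 8
  [t^{2}]:  2 A^{2} = 2
  [t \sin{\left(t \right)}]:  - 2 A B = 4
  [\sin^{2}{\left(t \right)}]:  \frac{B^{2}}{2} = 2
  [\sin^{2}{\left(x \right)}]:  \frac{C^{2}}{3} = \frac{1}{3}
  [\cos{\left(t \right)}]:  - 4 B = 8
  [\cos{\left(x \right)}]:  - 2 C = 2
Solving: A = 1, B = -2, C = -1.
Check against the point condition:
  u(0, 0) = -3  ⟹  B + C = -3  ✓
Hence u(x, t) = t^{2} - 2 \cos{\left(t \right)} - \cos{\left(x \right)}.

Answer: u(x, t) = t^{2} - 2 \cos{\left(t \right)} - \cos{\left(x \right)}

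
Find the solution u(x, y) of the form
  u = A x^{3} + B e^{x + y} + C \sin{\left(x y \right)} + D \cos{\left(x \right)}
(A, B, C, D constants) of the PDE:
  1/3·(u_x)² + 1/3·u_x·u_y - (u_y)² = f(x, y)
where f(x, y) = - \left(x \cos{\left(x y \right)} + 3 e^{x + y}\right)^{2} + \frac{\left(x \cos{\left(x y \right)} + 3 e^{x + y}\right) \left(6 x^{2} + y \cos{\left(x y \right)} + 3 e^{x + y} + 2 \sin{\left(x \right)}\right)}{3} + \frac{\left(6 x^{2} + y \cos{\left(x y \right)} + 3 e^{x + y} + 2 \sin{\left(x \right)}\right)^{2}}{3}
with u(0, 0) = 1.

Substitute the ansatz u = A x^{3} + B e^{x + y} + C \sin{\left(x y \right)} + D \cos{\left(x \right)} into the left-hand side.
Derivatives of the ansatz:
  u_x = 3 A x^{2} + B e^{x} e^{y} + C y \cos{\left(x y \right)} - D \sin{\left(x \right)}
  u_y = B e^{x} e^{y} + C x \cos{\left(x y \right)}
Term by term:
  1/3·(u_x)² = 3 A^{2} x^{4} + 2 A B x^{2} e^{x} e^{y} + 2 A C x^{2} y \cos{\left(x y \right)} - 2 A D x^{2} \sin{\left(x \right)} + \frac{B^{2} e^{2 x} e^{2 y}}{3} + \frac{2 B C y e^{x} e^{y} \cos{\left(x y \right)}}{3} - \frac{2 B D e^{x} e^{y} \sin{\left(x \right)}}{3} + \frac{C^{2} y^{2} \cos^{2}{\left(x y \right)}}{3} - \frac{2 C D y \sin{\left(x \right)} \cos{\left(x y \right)}}{3} + \frac{D^{2} \sin^{2}{\left(x \right)}}{3}
  1/3·u_x·u_y = A B x^{2} e^{x} e^{y} + A C x^{3} \cos{\left(x y \right)} + \frac{B^{2} e^{2 x} e^{2 y}}{3} + \frac{B C x e^{x} e^{y} \cos{\left(x y \right)}}{3} + \frac{B C y e^{x} e^{y} \cos{\left(x y \right)}}{3} - \frac{B D e^{x} e^{y} \sin{\left(x \right)}}{3} + \frac{C^{2} x y \cos^{2}{\left(x y \right)}}{3} - \frac{C D x \sin{\left(x \right)} \cos{\left(x y \right)}}{3}
  -(u_y)² = - B^{2} e^{2 x} e^{2 y} - 2 B C x e^{x} e^{y} \cos{\left(x y \right)} - C^{2} x^{2} \cos^{2}{\left(x y \right)}
So the left-hand side equals
  3 A^{2} x^{4} + 3 A B x^{2} e^{x} e^{y} + A C x^{3} \cos{\left(x y \right)} + 2 A C x^{2} y \cos{\left(x y \right)} - 2 A D x^{2} \sin{\left(x \right)} - \frac{B^{2} e^{2 x} e^{2 y}}{3} - \frac{5 B C x e^{x} e^{y} \cos{\left(x y \right)}}{3} + B C y e^{x} e^{y} \cos{\left(x y \right)} - B D e^{x} e^{y} \sin{\left(x \right)} - C^{2} x^{2} \cos^{2}{\left(x y \right)} + \frac{C^{2} x y \cos^{2}{\left(x y \right)}}{3} + \frac{C^{2} y^{2} \cos^{2}{\left(x y \right)}}{3} - \frac{C D x \sin{\left(x \right)} \cos{\left(x y \right)}}{3} - \frac{2 C D y \sin{\left(x \right)} \cos{\left(x y \right)}}{3} + \frac{D^{2} \sin^{2}{\left(x \right)}}{3}
This must equal f(x, y) identically; expanded, f = 12 x^{4} + 2 x^{3} \cos{\left(x y \right)} + 4 x^{2} y \cos{\left(x y \right)} + 18 x^{2} e^{x} e^{y} + 8 x^{2} \sin{\left(x \right)} - x^{2} \cos^{2}{\left(x y \right)} + \frac{x y \cos^{2}{\left(x y \right)}}{3} - 5 x e^{x} e^{y} \cos{\left(x y \right)} + \frac{2 x \sin{\left(x \right)} \cos{\left(x y \right)}}{3} + \frac{y^{2} \cos^{2}{\left(x y \right)}}{3} + 3 y e^{x} e^{y} \cos{\left(x y \right)} + \frac{4 y \sin{\left(x \right)} \cos{\left(x y \right)}}{3} - 3 e^{2 x} e^{2 y} + 6 e^{x} e^{y} \sin{\left(x \right)} + \frac{4 \sin^{2}{\left(x \right)}}{3}.
Matching coefficients of the independent functions:
(each divided by its leading coefficient; functions giving the same equation are listed together)
  [x^{4}]:  A^{2} - 4 = 0
  [x^{2} \sin{\left(x \right)}]:  A D + 4 = 0
  [x^{2} \cos^{2}{\left(x y \right)}, y^{2} \cos^{2}{\left(x y \right)}, x y \cos^{2}{\left(x y \right)}]:  C^{2} - 1 = 0
  [x^{3} \cos{\left(x y \right)}, x^{2} y \cos{\left(x y \right)}]:  A C - 2 = 0
  [e^{2 x} e^{2 y}]:  B^{2} - 9 = 0
  [x \sin{\left(x \right)} \cos{\left(x y \right)}, y \sin{\left(x \right)} \cos{\left(x y \right)}]:  C D + 2 = 0
  [x^{2} e^{x} e^{y}]:  A B - 6 = 0
  [e^{x} e^{y} \sin{\left(x \right)}]:  B D + 6 = 0
  [x e^{x} e^{y} \cos{\left(x y \right)}, y e^{x} e^{y} \cos{\left(x y \right)}]:  B C - 3 = 0
  [\sin^{2}{\left(x \right)}]:  D^{2} - 4 = 0
These equations allow (A, B, C, D) = (-2, -3, -1, 2) or (2, 3, 1, -2).
Impose the point condition(s):
  u(0, 0) = 1  ⟹  B + D = 1
Only A = 2, B = 3, C = 1, D = -2 satisfies everything.
Hence u(x, y) = 2 x^{3} + 3 e^{x + y} + \sin{\left(x y \right)} - 2 \cos{\left(x \right)}.

Answer: u(x, y) = 2 x^{3} + 3 e^{x + y} + \sin{\left(x y \right)} - 2 \cos{\left(x \right)}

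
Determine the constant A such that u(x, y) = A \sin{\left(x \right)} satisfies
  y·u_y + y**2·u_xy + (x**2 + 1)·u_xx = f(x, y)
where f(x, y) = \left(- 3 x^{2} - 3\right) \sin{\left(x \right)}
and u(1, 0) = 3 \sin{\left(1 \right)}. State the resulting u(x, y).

Answer: u(x, y) = 3 \sin{\left(x \right)}

Derivation:
Substitute the ansatz u = A \sin{\left(x \right)} into the left-hand side.
Derivatives of the ansatz:
  u_y = 0
  u_xy = 0
  u_xx = - A \sin{\left(x \right)}
Term by term:
  y·u_y = 0
  y**2·u_xy = 0
  (x**2 + 1)·u_xx = - A x^{2} \sin{\left(x \right)} - A \sin{\left(x \right)}
So the left-hand side equals
  - A x^{2} \sin{\left(x \right)} - A \sin{\left(x \right)}
This must equal f(x, y) identically; expanded, f = - 3 x^{2} \sin{\left(x \right)} - 3 \sin{\left(x \right)}.
Matching coefficients of the independent functions:
  [x^{2} \sin{\left(x \right)}, \sin{\left(x \right)}]:  - A = -3
Solving: A = 3.
Check against the point condition:
  u(1, 0) = 3 \sin{\left(1 \right)}  ⟹  A \sin{\left(1 \right)} = 3 \sin{\left(1 \right)}  ✓
Hence u(x, y) = 3 \sin{\left(x \right)}.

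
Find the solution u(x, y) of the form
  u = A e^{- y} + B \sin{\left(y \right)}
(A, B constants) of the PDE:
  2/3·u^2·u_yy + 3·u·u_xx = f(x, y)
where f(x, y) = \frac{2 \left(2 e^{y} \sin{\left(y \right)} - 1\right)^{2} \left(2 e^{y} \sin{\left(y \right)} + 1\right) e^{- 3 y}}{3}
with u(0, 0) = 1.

Substitute the ansatz u = A e^{- y} + B \sin{\left(y \right)} into the left-hand side.
Derivatives of the ansatz:
  u_yy = A e^{- y} - B \sin{\left(y \right)}
  u_xx = 0
Term by term:
  2/3·u^2·u_yy = \frac{2 A^{3} e^{- 3 y}}{3} + \frac{2 A^{2} B e^{- 2 y} \sin{\left(y \right)}}{3} - \frac{2 A B^{2} e^{- y} \sin^{2}{\left(y \right)}}{3} - \frac{2 B^{3} \sin^{3}{\left(y \right)}}{3}
  3·u·u_xx = 0
So the left-hand side equals
  \frac{2 A^{3} e^{- 3 y}}{3} + \frac{2 A^{2} B e^{- 2 y} \sin{\left(y \right)}}{3} - \frac{2 A B^{2} e^{- y} \sin^{2}{\left(y \right)}}{3} - \frac{2 B^{3} \sin^{3}{\left(y \right)}}{3}
This must equal f(x, y) identically; expanded, f = \frac{16 \sin^{3}{\left(y \right)}}{3} - \frac{8 e^{- y} \sin^{2}{\left(y \right)}}{3} - \frac{4 e^{- 2 y} \sin{\left(y \right)}}{3} + \frac{2 e^{- 3 y}}{3}.
Matching coefficients of the independent functions:
  [e^{- 2 y} \sin{\left(y \right)}]:  \frac{2 A^{2} B}{3} = - \frac{4}{3}
  [e^{- y} \sin^{2}{\left(y \right)}]:  - \frac{2 A B^{2}}{3} = - \frac{8}{3}
  [e^{- 3 y}]:  \frac{2 A^{3}}{3} = \frac{2}{3}
  [\sin^{3}{\left(y \right)}]:  - \frac{2 B^{3}}{3} = \frac{16}{3}
Solving: A = 1, B = -2.
Check against the point condition:
  u(0, 0) = 1  ⟹  A = 1  ✓
Hence u(x, y) = - 2 \sin{\left(y \right)} + e^{- y}.

Answer: u(x, y) = - 2 \sin{\left(y \right)} + e^{- y}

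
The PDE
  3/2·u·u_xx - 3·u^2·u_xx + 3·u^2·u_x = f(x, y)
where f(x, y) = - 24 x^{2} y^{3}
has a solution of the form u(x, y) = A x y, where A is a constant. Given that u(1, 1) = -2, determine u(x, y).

Substitute the ansatz u = A x y into the left-hand side.
Derivatives of the ansatz:
  u_xx = 0
  u_x = A y
Term by term:
  3/2·u·u_xx = 0
  -3·u^2·u_xx = 0
  3·u^2·u_x = 3 A^{3} x^{2} y^{3}
So the left-hand side equals
  3 A^{3} x^{2} y^{3}
This must equal f(x, y) = - 24 x^{2} y^{3} identically.
Matching coefficients of the independent functions:
  [x^{2} y^{3}]:  3 A^{3} = -24
Solving: A = -2.
Check against the point condition:
  u(1, 1) = -2  ⟹  A = -2  ✓
Hence u(x, y) = - 2 x y.

Answer: u(x, y) = - 2 x y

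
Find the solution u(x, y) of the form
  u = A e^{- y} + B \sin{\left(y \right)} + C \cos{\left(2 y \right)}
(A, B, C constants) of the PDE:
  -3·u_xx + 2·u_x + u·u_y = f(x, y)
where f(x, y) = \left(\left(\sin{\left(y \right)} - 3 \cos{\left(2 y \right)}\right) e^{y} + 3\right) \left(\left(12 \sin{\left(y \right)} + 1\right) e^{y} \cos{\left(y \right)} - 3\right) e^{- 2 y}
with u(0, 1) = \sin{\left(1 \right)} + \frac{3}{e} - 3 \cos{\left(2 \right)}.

Substitute the ansatz u = A e^{- y} + B \sin{\left(y \right)} + C \cos{\left(2 y \right)} into the left-hand side.
Derivatives of the ansatz:
  u_xx = 0
  u_x = 0
  u_y = - A e^{- y} + B \cos{\left(y \right)} - 2 C \sin{\left(2 y \right)}
Term by term:
  -3·u_xx = 0
  2·u_x = 0
  u·u_y = - A^{2} e^{- 2 y} - A B e^{- y} \sin{\left(y \right)} + A B e^{- y} \cos{\left(y \right)} - 2 A C e^{- y} \sin{\left(2 y \right)} - A C e^{- y} \cos{\left(2 y \right)} + B^{2} \sin{\left(y \right)} \cos{\left(y \right)} - 2 B C \sin{\left(y \right)} \sin{\left(2 y \right)} + B C \cos{\left(y \right)} \cos{\left(2 y \right)} - 2 C^{2} \sin{\left(2 y \right)} \cos{\left(2 y \right)}
So the left-hand side equals
  - A^{2} e^{- 2 y} - A B e^{- y} \sin{\left(y \right)} + A B e^{- y} \cos{\left(y \right)} - 2 A C e^{- y} \sin{\left(2 y \right)} - A C e^{- y} \cos{\left(2 y \right)} + B^{2} \sin{\left(y \right)} \cos{\left(y \right)} - 2 B C \sin{\left(y \right)} \sin{\left(2 y \right)} + B C \cos{\left(y \right)} \cos{\left(2 y \right)} - 2 C^{2} \sin{\left(2 y \right)} \cos{\left(2 y \right)}
This must equal f(x, y) identically; expanded, f = 6 \sin{\left(y \right)} \sin{\left(2 y \right)} + \sin{\left(y \right)} \cos{\left(y \right)} - 18 \sin{\left(2 y \right)} \cos{\left(2 y \right)} - 3 \cos{\left(y \right)} \cos{\left(2 y \right)} - 3 e^{- y} \sin{\left(y \right)} + 18 e^{- y} \sin{\left(2 y \right)} + 3 e^{- y} \cos{\left(y \right)} + 9 e^{- y} \cos{\left(2 y \right)} - 9 e^{- 2 y}.
Matching coefficients of the independent functions:
  [e^{- y} \sin{\left(y \right)}]:  - A B = -3
  [e^{- y} \sin{\left(2 y \right)}]:  - 2 A C = 18
  [e^{- y} \cos{\left(y \right)}]:  A B = 3
  [e^{- y} \cos{\left(2 y \right)}]:  - A C = 9
  [\sin{\left(y \right)} \sin{\left(2 y \right)}]:  - 2 B C = 6
  [\sin{\left(y \right)} \cos{\left(y \right)}]:  B^{2} = 1
  [\sin{\left(2 y \right)} \cos{\left(2 y \right)}]:  - 2 C^{2} = -18
  [\cos{\left(y \right)} \cos{\left(2 y \right)}]:  B C = -3
  [e^{- 2 y}]:  - A^{2} = -9
These equations allow (A, B, C) = (-3, -1, 3) or (3, 1, -3).
Impose the point condition(s):
  u(0, 1) = \sin{\left(1 \right)} + \frac{3}{e} - 3 \cos{\left(2 \right)}  ⟹  \frac{A}{e} + B \sin{\left(1 \right)} + C \cos{\left(2 \right)} = \sin{\left(1 \right)} + \frac{3}{e} - 3 \cos{\left(2 \right)}
Only A = 3, B = 1, C = -3 satisfies everything.
Hence u(x, y) = \sin{\left(y \right)} - 3 \cos{\left(2 y \right)} + 3 e^{- y}.

Answer: u(x, y) = \sin{\left(y \right)} - 3 \cos{\left(2 y \right)} + 3 e^{- y}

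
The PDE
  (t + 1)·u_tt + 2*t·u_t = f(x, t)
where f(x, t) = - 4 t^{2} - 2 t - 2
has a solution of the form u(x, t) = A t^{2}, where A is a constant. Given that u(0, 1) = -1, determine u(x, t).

Substitute the ansatz u = A t^{2} into the left-hand side.
Derivatives of the ansatz:
  u_tt = 2 A
  u_t = 2 A t
Term by term:
  (t + 1)·u_tt = 2 A t + 2 A
  2*t·u_t = 4 A t^{2}
So the left-hand side equals
  4 A t^{2} + 2 A t + 2 A
This must equal f(x, t) = - 4 t^{2} - 2 t - 2 identically.
Matching coefficients of the independent functions:
  [constant term, t]:  2 A = -2
  [t^{2}]:  4 A = -4
Solving: A = -1.
Check against the point condition:
  u(0, 1) = -1  ⟹  A = -1  ✓
Hence u(x, t) = - t^{2}.

Answer: u(x, t) = - t^{2}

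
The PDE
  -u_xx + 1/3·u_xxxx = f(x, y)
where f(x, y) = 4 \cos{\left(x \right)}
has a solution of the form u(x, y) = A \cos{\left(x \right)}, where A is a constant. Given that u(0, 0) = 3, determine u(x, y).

Substitute the ansatz u = A \cos{\left(x \right)} into the left-hand side.
Derivatives of the ansatz:
  u_xx = - A \cos{\left(x \right)}
  u_xxxx = A \cos{\left(x \right)}
Term by term:
  -u_xx = A \cos{\left(x \right)}
  1/3·u_xxxx = \frac{A \cos{\left(x \right)}}{3}
So the left-hand side equals
  \frac{4 A \cos{\left(x \right)}}{3}
This must equal f(x, y) = 4 \cos{\left(x \right)} identically.
Matching coefficients of the independent functions:
  [\cos{\left(x \right)}]:  \frac{4 A}{3} = 4
Solving: A = 3.
Check against the point condition:
  u(0, 0) = 3  ⟹  A = 3  ✓
Hence u(x, y) = 3 \cos{\left(x \right)}.

Answer: u(x, y) = 3 \cos{\left(x \right)}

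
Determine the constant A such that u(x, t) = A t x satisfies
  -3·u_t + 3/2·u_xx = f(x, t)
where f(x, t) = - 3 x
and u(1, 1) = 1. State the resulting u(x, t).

Answer: u(x, t) = t x

Derivation:
Substitute the ansatz u = A t x into the left-hand side.
Derivatives of the ansatz:
  u_t = A x
  u_xx = 0
Term by term:
  -3·u_t = - 3 A x
  3/2·u_xx = 0
So the left-hand side equals
  - 3 A x
This must equal f(x, t) = - 3 x identically.
Matching coefficients of the independent functions:
  [x]:  - 3 A = -3
Solving: A = 1.
Check against the point condition:
  u(1, 1) = 1  ⟹  A = 1  ✓
Hence u(x, t) = t x.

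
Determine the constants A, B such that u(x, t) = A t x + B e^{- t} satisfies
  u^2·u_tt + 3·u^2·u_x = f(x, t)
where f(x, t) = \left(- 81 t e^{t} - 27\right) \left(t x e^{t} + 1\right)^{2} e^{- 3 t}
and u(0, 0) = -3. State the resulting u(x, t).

Substitute the ansatz u = A t x + B e^{- t} into the left-hand side.
Derivatives of the ansatz:
  u_tt = B e^{- t}
  u_x = A t
Term by term:
  u^2·u_tt = A^{2} B t^{2} x^{2} e^{- t} + 2 A B^{2} t x e^{- 2 t} + B^{3} e^{- 3 t}
  3·u^2·u_x = 3 A^{3} t^{3} x^{2} + 6 A^{2} B t^{2} x e^{- t} + 3 A B^{2} t e^{- 2 t}
So the left-hand side equals
  3 A^{3} t^{3} x^{2} + A^{2} B t^{2} x^{2} e^{- t} + 6 A^{2} B t^{2} x e^{- t} + 2 A B^{2} t x e^{- 2 t} + 3 A B^{2} t e^{- 2 t} + B^{3} e^{- 3 t}
This must equal f(x, t) identically; expanded, f = - 81 t^{3} x^{2} - 27 t^{2} x^{2} e^{- t} - 162 t^{2} x e^{- t} - 54 t x e^{- 2 t} - 81 t e^{- 2 t} - 27 e^{- 3 t}.
Matching coefficients of the independent functions:
  [t e^{- 2 t}]:  3 A B^{2} = -81
  [t^{3} x^{2}]:  3 A^{3} = -81
  [t x e^{- 2 t}]:  2 A B^{2} = -54
  [t^{2} x e^{- t}]:  6 A^{2} B = -162
  [t^{2} x^{2} e^{- t}]:  A^{2} B = -27
  [e^{- 3 t}]:  B^{3} = -27
Solving: A = -3, B = -3.
Check against the point condition:
  u(0, 0) = -3  ⟹  B = -3  ✓
Hence u(x, t) = - 3 t x - 3 e^{- t}.

Answer: u(x, t) = - 3 t x - 3 e^{- t}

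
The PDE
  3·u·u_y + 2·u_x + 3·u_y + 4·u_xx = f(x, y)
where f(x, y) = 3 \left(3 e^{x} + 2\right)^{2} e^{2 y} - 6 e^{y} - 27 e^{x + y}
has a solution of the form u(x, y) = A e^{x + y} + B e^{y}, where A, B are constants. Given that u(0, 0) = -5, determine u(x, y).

Substitute the ansatz u = A e^{x + y} + B e^{y} into the left-hand side.
Derivatives of the ansatz:
  u_y = A e^{x} e^{y} + B e^{y}
  u_x = A e^{x} e^{y}
  u_xx = A e^{x} e^{y}
Term by term:
  3·u·u_y = 3 A^{2} e^{2 x} e^{2 y} + 6 A B e^{x} e^{2 y} + 3 B^{2} e^{2 y}
  2·u_x = 2 A e^{x} e^{y}
  3·u_y = 3 A e^{x} e^{y} + 3 B e^{y}
  4·u_xx = 4 A e^{x} e^{y}
So the left-hand side equals
  3 A^{2} e^{2 x} e^{2 y} + 6 A B e^{x} e^{2 y} + 9 A e^{x} e^{y} + 3 B^{2} e^{2 y} + 3 B e^{y}
This must equal f(x, y) identically; expanded, f = 27 e^{2 x} e^{2 y} + 36 e^{x} e^{2 y} - 27 e^{x} e^{y} + 12 e^{2 y} - 6 e^{y}.
Matching coefficients of the independent functions:
  [e^{x} e^{y}]:  9 A = -27
  [e^{x} e^{2 y}]:  6 A B = 36
  [e^{2 x} e^{2 y}]:  3 A^{2} = 27
  [e^{y}]:  3 B = -6
  [e^{2 y}]:  3 B^{2} = 12
Solving: A = -3, B = -2.
Check against the point condition:
  u(0, 0) = -5  ⟹  A + B = -5  ✓
Hence u(x, y) = - 2 e^{y} - 3 e^{x + y}.

Answer: u(x, y) = - 2 e^{y} - 3 e^{x + y}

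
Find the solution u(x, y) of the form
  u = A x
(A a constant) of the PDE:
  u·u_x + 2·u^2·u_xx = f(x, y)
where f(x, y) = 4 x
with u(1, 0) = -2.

Substitute the ansatz u = A x into the left-hand side.
Derivatives of the ansatz:
  u_x = A
  u_xx = 0
Term by term:
  u·u_x = A^{2} x
  2·u^2·u_xx = 0
So the left-hand side equals
  A^{2} x
This must equal f(x, y) = 4 x identically.
Matching coefficients of the independent functions:
  [x]:  A^{2} = 4
These equations allow (A) = (-2) or (2).
Impose the point condition(s):
  u(1, 0) = -2  ⟹  A = -2
Only A = -2 satisfies everything.
Hence u(x, y) = - 2 x.

Answer: u(x, y) = - 2 x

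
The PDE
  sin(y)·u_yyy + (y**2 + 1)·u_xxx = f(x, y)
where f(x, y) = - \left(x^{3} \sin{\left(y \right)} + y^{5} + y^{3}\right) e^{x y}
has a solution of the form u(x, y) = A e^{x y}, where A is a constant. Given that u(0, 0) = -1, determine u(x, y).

Substitute the ansatz u = A e^{x y} into the left-hand side.
Derivatives of the ansatz:
  u_yyy = A x^{3} e^{x y}
  u_xxx = A y^{3} e^{x y}
Term by term:
  sin(y)·u_yyy = A x^{3} e^{x y} \sin{\left(y \right)}
  (y**2 + 1)·u_xxx = A y^{5} e^{x y} + A y^{3} e^{x y}
So the left-hand side equals
  A x^{3} e^{x y} \sin{\left(y \right)} + A y^{5} e^{x y} + A y^{3} e^{x y}
This must equal f(x, y) identically; expanded, f = - x^{3} e^{x y} \sin{\left(y \right)} - y^{5} e^{x y} - y^{3} e^{x y}.
Matching coefficients of the independent functions:
  [y^{3} e^{x y}, y^{5} e^{x y}, x^{3} e^{x y} \sin{\left(y \right)}]:  A = -1
Solving: A = -1.
Check against the point condition:
  u(0, 0) = -1  ⟹  A = -1  ✓
Hence u(x, y) = - e^{x y}.

Answer: u(x, y) = - e^{x y}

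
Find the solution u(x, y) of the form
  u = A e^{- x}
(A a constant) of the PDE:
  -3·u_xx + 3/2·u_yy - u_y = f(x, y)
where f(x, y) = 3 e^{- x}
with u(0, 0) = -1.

Substitute the ansatz u = A e^{- x} into the left-hand side.
Derivatives of the ansatz:
  u_xx = A e^{- x}
  u_yy = 0
  u_y = 0
Term by term:
  -3·u_xx = - 3 A e^{- x}
  3/2·u_yy = 0
  -u_y = 0
So the left-hand side equals
  - 3 A e^{- x}
This must equal f(x, y) = 3 e^{- x} identically.
Matching coefficients of the independent functions:
  [e^{- x}]:  - 3 A = 3
Solving: A = -1.
Check against the point condition:
  u(0, 0) = -1  ⟹  A = -1  ✓
Hence u(x, y) = - e^{- x}.

Answer: u(x, y) = - e^{- x}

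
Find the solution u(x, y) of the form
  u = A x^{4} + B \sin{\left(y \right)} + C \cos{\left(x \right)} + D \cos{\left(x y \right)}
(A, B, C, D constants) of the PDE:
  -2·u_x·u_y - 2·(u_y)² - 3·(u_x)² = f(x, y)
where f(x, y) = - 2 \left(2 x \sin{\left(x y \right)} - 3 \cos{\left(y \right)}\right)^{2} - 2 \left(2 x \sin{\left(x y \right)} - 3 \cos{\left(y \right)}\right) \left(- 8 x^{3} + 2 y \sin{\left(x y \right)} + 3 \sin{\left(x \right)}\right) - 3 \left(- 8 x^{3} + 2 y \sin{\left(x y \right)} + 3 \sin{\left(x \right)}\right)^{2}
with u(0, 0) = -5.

Substitute the ansatz u = A x^{4} + B \sin{\left(y \right)} + C \cos{\left(x \right)} + D \cos{\left(x y \right)} into the left-hand side.
Derivatives of the ansatz:
  u_x = 4 A x^{3} - C \sin{\left(x \right)} - D y \sin{\left(x y \right)}
  u_y = B \cos{\left(y \right)} - D x \sin{\left(x y \right)}
Term by term:
  -2·u_x·u_y = - 8 A B x^{3} \cos{\left(y \right)} + 8 A D x^{4} \sin{\left(x y \right)} + 2 B C \sin{\left(x \right)} \cos{\left(y \right)} + 2 B D y \sin{\left(x y \right)} \cos{\left(y \right)} - 2 C D x \sin{\left(x \right)} \sin{\left(x y \right)} - 2 D^{2} x y \sin^{2}{\left(x y \right)}
  -2·(u_y)² = - 2 B^{2} \cos^{2}{\left(y \right)} + 4 B D x \sin{\left(x y \right)} \cos{\left(y \right)} - 2 D^{2} x^{2} \sin^{2}{\left(x y \right)}
  -3·(u_x)² = - 48 A^{2} x^{6} + 24 A C x^{3} \sin{\left(x \right)} + 24 A D x^{3} y \sin{\left(x y \right)} - 3 C^{2} \sin^{2}{\left(x \right)} - 6 C D y \sin{\left(x \right)} \sin{\left(x y \right)} - 3 D^{2} y^{2} \sin^{2}{\left(x y \right)}
So the left-hand side equals
  - 48 A^{2} x^{6} - 8 A B x^{3} \cos{\left(y \right)} + 24 A C x^{3} \sin{\left(x \right)} + 8 A D x^{4} \sin{\left(x y \right)} + 24 A D x^{3} y \sin{\left(x y \right)} - 2 B^{2} \cos^{2}{\left(y \right)} + 2 B C \sin{\left(x \right)} \cos{\left(y \right)} + 4 B D x \sin{\left(x y \right)} \cos{\left(y \right)} + 2 B D y \sin{\left(x y \right)} \cos{\left(y \right)} - 3 C^{2} \sin^{2}{\left(x \right)} - 2 C D x \sin{\left(x \right)} \sin{\left(x y \right)} - 6 C D y \sin{\left(x \right)} \sin{\left(x y \right)} - 2 D^{2} x^{2} \sin^{2}{\left(x y \right)} - 2 D^{2} x y \sin^{2}{\left(x y \right)} - 3 D^{2} y^{2} \sin^{2}{\left(x y \right)}
This must equal f(x, y) identically; expanded, f = - 192 x^{6} + 32 x^{4} \sin{\left(x y \right)} + 96 x^{3} y \sin{\left(x y \right)} + 144 x^{3} \sin{\left(x \right)} - 48 x^{3} \cos{\left(y \right)} - 8 x^{2} \sin^{2}{\left(x y \right)} - 8 x y \sin^{2}{\left(x y \right)} - 12 x \sin{\left(x \right)} \sin{\left(x y \right)} + 24 x \sin{\left(x y \right)} \cos{\left(y \right)} - 12 y^{2} \sin^{2}{\left(x y \right)} - 36 y \sin{\left(x \right)} \sin{\left(x y \right)} + 12 y \sin{\left(x y \right)} \cos{\left(y \right)} - 27 \sin^{2}{\left(x \right)} + 18 \sin{\left(x \right)} \cos{\left(y \right)} - 18 \cos^{2}{\left(y \right)}.
Matching coefficients of the independent functions:
(each divided by its leading coefficient; functions giving the same equation are listed together)
  [x^{6}]:  A^{2} - 4 = 0
  [x^{2} \sin^{2}{\left(x y \right)}, y^{2} \sin^{2}{\left(x y \right)}, x y \sin^{2}{\left(x y \right)}]:  D^{2} - 4 = 0
  [x^{3} \sin{\left(x \right)}]:  A C - 6 = 0
  [x^{3} \cos{\left(y \right)}]:  A B - 6 = 0
  [x^{4} \sin{\left(x y \right)}, x^{3} y \sin{\left(x y \right)}]:  A D - 4 = 0
  [\sin{\left(x \right)} \cos{\left(y \right)}]:  B C - 9 = 0
  [x \sin{\left(x \right)} \sin{\left(x y \right)}, y \sin{\left(x \right)} \sin{\left(x y \right)}]:  C D - 6 = 0
  [x \sin{\left(x y \right)} \cos{\left(y \right)}, y \sin{\left(x y \right)} \cos{\left(y \right)}]:  B D - 6 = 0
  [\sin^{2}{\left(x \right)}]:  C^{2} - 9 = 0
  [\cos^{2}{\left(y \right)}]:  B^{2} - 9 = 0
These equations allow (A, B, C, D) = (-2, -3, -3, -2) or (2, 3, 3, 2).
Impose the point condition(s):
  u(0, 0) = -5  ⟹  C + D = -5
Only A = -2, B = -3, C = -3, D = -2 satisfies everything.
Hence u(x, y) = - 2 x^{4} - 3 \sin{\left(y \right)} - 3 \cos{\left(x \right)} - 2 \cos{\left(x y \right)}.

Answer: u(x, y) = - 2 x^{4} - 3 \sin{\left(y \right)} - 3 \cos{\left(x \right)} - 2 \cos{\left(x y \right)}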